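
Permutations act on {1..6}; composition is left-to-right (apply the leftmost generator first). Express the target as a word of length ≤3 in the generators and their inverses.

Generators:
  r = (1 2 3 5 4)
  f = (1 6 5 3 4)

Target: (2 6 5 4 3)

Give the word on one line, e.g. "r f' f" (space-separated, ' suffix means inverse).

r' f

  after r': (1 4 5 3 2)
  after f: (2 6 5 4 3)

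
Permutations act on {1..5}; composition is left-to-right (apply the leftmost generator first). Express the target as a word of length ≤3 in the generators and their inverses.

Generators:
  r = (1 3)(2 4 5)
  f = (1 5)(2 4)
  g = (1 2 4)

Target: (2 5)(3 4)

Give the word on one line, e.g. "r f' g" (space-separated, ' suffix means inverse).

  after r: (1 3)(2 4 5)
  after f: (1 3 5 4)
  after r': (2 5)(3 4)

r f r'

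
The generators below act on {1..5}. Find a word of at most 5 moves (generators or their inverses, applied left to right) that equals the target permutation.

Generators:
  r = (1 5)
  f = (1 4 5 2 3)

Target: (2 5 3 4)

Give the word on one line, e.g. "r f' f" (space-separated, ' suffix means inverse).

  after f: (1 4 5 2 3)
  after f: (1 5 3 4 2)
  after r': (2 5 3 4)

f f r'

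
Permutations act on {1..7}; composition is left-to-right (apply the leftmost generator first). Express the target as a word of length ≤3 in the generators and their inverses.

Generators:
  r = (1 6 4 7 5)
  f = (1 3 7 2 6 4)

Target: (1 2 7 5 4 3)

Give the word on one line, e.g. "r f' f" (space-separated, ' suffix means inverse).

r f'

  after r: (1 6 4 7 5)
  after f': (1 2 7 5 4 3)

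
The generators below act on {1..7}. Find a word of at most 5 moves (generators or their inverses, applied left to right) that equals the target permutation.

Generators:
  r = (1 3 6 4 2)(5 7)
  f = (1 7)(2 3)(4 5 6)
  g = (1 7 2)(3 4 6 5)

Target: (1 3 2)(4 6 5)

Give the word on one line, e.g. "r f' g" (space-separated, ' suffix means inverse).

g' g' g' g' f'

  after g': (1 2 7)(3 5 6 4)
  after g': (1 7 2)(3 6)(4 5)
  after g': (3 4 6 5)
  after g': (1 2 7)
  after f': (1 3 2)(4 6 5)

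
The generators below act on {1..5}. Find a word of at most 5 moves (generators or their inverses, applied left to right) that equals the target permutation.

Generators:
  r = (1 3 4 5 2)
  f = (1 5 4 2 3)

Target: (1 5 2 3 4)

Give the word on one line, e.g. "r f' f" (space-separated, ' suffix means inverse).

  after f: (1 5 4 2 3)
  after r': (1 4 5 3 2)
  after f': (1 5 2 3 4)

f r' f'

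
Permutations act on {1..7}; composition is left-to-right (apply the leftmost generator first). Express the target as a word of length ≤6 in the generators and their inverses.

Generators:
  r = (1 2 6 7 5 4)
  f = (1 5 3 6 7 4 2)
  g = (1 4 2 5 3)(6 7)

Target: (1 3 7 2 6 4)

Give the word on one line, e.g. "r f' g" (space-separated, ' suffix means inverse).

r' r' f r

  after r': (1 4 5 7 6 2)
  after r': (1 5 6)(2 4 7)
  after f: (1 3 6 5 7)
  after r: (1 3 7 2 6 4)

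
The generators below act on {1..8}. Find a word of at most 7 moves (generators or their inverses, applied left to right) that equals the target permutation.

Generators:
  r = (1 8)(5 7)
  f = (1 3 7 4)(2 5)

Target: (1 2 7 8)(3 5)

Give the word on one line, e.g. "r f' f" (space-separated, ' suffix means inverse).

f r f r' f'

  after f: (1 3 7 4)(2 5)
  after r: (1 3 5 2 7 4 8)
  after f: (1 7)(2 4 8 3)
  after r': (1 5 7 8 3 2 4)
  after f': (1 2 7 8)(3 5)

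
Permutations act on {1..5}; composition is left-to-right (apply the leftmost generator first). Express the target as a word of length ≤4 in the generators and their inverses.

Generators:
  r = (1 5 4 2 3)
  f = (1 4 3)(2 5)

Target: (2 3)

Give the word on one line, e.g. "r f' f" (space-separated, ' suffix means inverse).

  after f: (1 4 3)(2 5)
  after r': (1 5 4 2)
  after r': (2 3)

f r' r'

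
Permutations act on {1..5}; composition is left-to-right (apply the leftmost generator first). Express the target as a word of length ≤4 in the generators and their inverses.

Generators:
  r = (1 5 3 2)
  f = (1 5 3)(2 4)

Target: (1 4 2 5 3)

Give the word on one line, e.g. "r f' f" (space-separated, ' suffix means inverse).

r r r f'

  after r: (1 5 3 2)
  after r: (1 3)(2 5)
  after r: (1 2 3 5)
  after f': (1 4 2 5 3)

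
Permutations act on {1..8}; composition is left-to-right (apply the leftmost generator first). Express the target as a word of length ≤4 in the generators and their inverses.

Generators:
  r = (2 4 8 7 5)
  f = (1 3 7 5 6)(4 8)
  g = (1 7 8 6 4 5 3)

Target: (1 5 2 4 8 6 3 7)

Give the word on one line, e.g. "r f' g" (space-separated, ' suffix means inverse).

g' g' f' r

  after g': (1 3 5 4 6 8 7)
  after g': (1 5 6 7 3 4 8)
  after f': (1 7)(3 8 6)
  after r: (1 5 2 4 8 6 3 7)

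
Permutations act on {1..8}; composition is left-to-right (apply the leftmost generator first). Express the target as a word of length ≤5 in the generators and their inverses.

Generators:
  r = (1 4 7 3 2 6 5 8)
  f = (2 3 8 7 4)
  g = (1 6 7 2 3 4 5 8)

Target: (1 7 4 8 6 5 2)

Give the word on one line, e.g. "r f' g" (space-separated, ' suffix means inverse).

g f g

  after g: (1 6 7 2 3 4 5 8)
  after f: (1 6 4 5 7 3 2 8)
  after g: (1 7 4 8 6 5 2)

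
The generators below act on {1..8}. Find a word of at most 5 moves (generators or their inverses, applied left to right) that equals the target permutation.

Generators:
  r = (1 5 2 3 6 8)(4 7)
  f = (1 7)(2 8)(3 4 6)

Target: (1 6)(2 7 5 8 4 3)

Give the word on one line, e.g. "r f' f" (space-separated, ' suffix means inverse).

f' r f

  after f': (1 7)(2 8)(3 6 4)
  after r: (1 4 6 7 5 2)(3 8)
  after f: (1 6)(2 7 5 8 4 3)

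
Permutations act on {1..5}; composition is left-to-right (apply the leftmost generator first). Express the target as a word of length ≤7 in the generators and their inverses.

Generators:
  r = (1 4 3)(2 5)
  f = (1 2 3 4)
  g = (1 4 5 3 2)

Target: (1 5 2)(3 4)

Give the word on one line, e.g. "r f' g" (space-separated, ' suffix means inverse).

f g r' g' f

  after f: (1 2 3 4)
  after g: (3 5)
  after r': (1 3 2 5 4)
  after g': (1 5)(2 4)
  after f: (1 5 2)(3 4)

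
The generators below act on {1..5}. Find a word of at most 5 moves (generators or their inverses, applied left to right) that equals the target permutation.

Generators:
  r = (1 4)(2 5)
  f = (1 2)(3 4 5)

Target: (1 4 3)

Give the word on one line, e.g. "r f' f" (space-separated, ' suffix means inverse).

  after r: (1 4)(2 5)
  after f': (1 3 5)(2 4)
  after r: (1 3 2)(4 5)
  after f: (1 4 3)

r f' r f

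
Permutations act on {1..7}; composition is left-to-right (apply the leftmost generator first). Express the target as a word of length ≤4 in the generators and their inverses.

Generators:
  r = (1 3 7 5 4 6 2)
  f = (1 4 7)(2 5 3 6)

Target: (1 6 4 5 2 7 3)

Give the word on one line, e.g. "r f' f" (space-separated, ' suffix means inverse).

f' r' f

  after f': (1 7 4)(2 6 3 5)
  after r': (1 3 7 5 6)(2 4)
  after f: (1 6 4 5 2 7 3)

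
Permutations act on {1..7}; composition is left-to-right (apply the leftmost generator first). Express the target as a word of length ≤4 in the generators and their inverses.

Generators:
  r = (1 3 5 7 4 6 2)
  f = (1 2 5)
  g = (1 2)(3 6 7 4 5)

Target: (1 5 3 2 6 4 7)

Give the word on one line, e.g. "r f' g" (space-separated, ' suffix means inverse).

  after r': (1 2 6 4 7 5 3)
  after f': (2 6 4 7)(3 5)
  after f': (1 5 3 2 6 4 7)

r' f' f'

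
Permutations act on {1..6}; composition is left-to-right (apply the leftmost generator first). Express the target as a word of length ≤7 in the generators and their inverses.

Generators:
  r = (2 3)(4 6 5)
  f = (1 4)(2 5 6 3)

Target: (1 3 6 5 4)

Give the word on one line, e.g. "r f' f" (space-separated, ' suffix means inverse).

  after f: (1 4)(2 5 6 3)
  after r: (1 6 2 4)
  after r: (1 5 4)(2 6 3)
  after f': (1 2 5)
  after f': (1 3 6 5 4)

f r r f' f'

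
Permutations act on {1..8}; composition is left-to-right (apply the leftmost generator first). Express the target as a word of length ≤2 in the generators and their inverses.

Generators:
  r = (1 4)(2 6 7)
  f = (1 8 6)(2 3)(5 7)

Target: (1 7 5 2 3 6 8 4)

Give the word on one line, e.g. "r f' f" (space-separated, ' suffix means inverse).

f' r

  after f': (1 6 8)(2 3)(5 7)
  after r: (1 7 5 2 3 6 8 4)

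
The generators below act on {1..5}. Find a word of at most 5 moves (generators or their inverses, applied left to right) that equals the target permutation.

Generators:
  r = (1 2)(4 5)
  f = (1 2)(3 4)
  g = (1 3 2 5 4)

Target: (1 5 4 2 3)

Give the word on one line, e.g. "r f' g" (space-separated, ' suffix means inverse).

  after g: (1 3 2 5 4)
  after f: (1 4 2 5 3)
  after r': (1 5 3 2 4)
  after f': (1 5 4 2 3)

g f r' f'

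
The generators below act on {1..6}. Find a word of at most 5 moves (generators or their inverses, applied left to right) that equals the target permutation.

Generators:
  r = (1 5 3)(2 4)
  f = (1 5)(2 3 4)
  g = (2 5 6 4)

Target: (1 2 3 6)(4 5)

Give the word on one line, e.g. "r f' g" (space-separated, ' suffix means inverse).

  after f': (1 5)(2 4 3)
  after r: (1 3 4)
  after g': (1 3 6 5 2 4)
  after f': (1 2 3 6)(4 5)

f' r g' f'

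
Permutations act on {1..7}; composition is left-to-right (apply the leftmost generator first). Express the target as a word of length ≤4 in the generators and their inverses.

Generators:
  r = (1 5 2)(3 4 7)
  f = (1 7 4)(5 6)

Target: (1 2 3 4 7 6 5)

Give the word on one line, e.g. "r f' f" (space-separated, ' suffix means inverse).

  after f': (1 4 7)(5 6)
  after r: (1 7 5 6 2)(3 4)
  after f': (2 4 3 7 6)
  after r': (1 2 3 4 7 6 5)

f' r f' r'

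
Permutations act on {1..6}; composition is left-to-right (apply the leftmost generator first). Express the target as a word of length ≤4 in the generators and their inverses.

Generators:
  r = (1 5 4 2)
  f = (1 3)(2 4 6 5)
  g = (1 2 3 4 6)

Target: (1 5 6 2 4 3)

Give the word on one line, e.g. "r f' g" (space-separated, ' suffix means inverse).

g' g' r' g'

  after g': (1 6 4 3 2)
  after g': (1 4 2 6 3)
  after r': (1 5)(2 6 3)
  after g': (1 5 6 2 4 3)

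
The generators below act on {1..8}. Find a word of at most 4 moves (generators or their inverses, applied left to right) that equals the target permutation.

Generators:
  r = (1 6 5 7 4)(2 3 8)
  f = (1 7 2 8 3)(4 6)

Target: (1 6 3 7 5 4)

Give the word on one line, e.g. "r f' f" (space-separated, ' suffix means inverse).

  after r': (1 4 7 5 6)(2 8 3)
  after f': (1 6 3 7 5 4)

r' f'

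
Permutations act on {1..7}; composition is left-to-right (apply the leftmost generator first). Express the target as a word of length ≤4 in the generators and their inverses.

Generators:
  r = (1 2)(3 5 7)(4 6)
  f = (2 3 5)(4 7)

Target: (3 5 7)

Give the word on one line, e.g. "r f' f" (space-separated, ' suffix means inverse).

r' r'

  after r': (1 2)(3 7 5)(4 6)
  after r': (3 5 7)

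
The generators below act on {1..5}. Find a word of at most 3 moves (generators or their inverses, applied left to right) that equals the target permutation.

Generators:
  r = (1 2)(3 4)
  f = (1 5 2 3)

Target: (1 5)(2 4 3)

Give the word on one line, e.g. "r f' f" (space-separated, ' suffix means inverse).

  after f: (1 5 2 3)
  after r': (1 5)(2 4 3)

f r'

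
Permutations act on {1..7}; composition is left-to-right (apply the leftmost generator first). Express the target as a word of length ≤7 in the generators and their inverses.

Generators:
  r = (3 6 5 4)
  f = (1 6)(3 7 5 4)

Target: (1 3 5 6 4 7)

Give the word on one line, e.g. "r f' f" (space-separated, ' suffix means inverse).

r f' r f r

  after r: (3 6 5 4)
  after f': (1 6 7 3)
  after r: (1 5 4 3)(6 7)
  after f: (1 4 7)(3 6 5)
  after r: (1 3 5 6 4 7)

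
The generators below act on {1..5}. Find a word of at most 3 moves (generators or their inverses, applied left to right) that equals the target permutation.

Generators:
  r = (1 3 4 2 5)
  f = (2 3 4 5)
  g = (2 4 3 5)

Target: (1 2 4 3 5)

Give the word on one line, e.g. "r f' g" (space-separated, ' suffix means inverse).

  after g': (2 5 3 4)
  after r': (1 5)
  after g: (1 2 4 3 5)

g' r' g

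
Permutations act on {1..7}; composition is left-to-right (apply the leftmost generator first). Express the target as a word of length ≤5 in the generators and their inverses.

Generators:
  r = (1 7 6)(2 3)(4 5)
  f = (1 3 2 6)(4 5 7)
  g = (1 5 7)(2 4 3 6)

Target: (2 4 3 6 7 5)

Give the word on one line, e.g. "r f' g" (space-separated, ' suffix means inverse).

f r f r' g

  after f: (1 3 2 6)(4 5 7)
  after r: (1 2)(5 6 7)
  after f: (1 6 4 5)(2 3)
  after r': (1 7)(5 6)
  after g: (2 4 3 6 7 5)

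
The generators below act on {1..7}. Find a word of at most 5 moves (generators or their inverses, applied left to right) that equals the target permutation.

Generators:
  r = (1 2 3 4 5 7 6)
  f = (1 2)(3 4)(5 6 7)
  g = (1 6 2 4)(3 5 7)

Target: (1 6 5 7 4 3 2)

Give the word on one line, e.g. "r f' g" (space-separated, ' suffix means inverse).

f' f' r'

  after f': (1 2)(3 4)(5 7 6)
  after f': (5 6 7)
  after r': (1 6 5 7 4 3 2)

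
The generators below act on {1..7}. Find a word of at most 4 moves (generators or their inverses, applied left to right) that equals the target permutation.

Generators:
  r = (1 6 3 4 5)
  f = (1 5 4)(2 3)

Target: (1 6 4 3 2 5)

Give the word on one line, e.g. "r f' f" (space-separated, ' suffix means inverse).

  after f: (1 5 4)(2 3)
  after r: (2 4 6 3)
  after r: (1 6 4 3 2 5)

f r r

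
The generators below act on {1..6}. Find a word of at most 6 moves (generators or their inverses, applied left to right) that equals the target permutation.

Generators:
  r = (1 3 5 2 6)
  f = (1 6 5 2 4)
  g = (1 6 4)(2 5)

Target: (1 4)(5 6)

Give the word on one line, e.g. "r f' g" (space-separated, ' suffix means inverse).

  after f': (1 4 2 5 6)
  after g': (1 6 4 5)
  after f': (2 5 4 6)
  after g': (1 4)(5 6)

f' g' f' g'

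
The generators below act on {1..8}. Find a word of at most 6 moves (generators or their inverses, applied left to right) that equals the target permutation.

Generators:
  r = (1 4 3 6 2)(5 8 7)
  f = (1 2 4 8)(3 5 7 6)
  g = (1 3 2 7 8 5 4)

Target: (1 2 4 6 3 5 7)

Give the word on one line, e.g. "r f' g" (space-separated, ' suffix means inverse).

  after f': (1 8 4 2)(3 6 7 5)
  after r': (1 5 4 6 8)
  after g': (1 8 4 6 7 2 3)
  after g': (1 7 3 4 6 2)(5 8)
  after g': (1 2 4 6 3 5 7)

f' r' g' g' g'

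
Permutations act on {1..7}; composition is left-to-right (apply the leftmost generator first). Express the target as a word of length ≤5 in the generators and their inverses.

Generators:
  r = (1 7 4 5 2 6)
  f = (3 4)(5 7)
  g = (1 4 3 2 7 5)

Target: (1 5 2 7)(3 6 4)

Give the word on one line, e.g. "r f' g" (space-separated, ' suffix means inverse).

  after f': (3 4)(5 7)
  after r': (1 6 2 5)(3 7 4)
  after r': (1 2 4 3)(5 6)
  after r': (1 5 2 7)(3 6 4)

f' r' r' r'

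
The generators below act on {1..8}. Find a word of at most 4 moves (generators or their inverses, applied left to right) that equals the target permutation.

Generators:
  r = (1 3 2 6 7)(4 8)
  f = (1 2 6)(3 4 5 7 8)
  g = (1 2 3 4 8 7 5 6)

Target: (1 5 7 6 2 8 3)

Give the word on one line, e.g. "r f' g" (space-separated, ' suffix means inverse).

  after r: (1 3 2 6 7)(4 8)
  after f': (1 8 3)(4 7 6 5)
  after g: (1 7)(2 3)(4 5 8)
  after f': (1 5 7 6 2 8 3)

r f' g f'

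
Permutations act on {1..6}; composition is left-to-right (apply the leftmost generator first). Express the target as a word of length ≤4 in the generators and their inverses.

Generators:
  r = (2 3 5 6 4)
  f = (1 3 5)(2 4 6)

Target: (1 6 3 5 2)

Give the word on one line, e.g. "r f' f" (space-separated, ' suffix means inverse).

  after f': (1 5 3)(2 6 4)
  after r': (1 3)(2 5)
  after f: (1 5 4 6 2)
  after r: (1 6 3 5 2)

f' r' f r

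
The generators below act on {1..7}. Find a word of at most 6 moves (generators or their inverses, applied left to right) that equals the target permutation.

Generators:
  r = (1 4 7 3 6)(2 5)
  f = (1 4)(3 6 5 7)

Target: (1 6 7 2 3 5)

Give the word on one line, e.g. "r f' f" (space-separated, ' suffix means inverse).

f' r f f

  after f': (1 4)(3 7 5 6)
  after r: (1 7 2 5)
  after f: (1 3 6 5 4)(2 7)
  after f: (1 6 7 2 3 5)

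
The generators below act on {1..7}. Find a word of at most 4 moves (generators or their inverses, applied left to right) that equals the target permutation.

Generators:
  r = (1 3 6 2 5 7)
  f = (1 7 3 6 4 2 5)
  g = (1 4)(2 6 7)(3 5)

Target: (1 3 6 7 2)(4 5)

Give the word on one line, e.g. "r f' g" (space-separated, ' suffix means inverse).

f g' r'

  after f: (1 7 3 6 4 2 5)
  after g': (1 6)(2 3)(4 7 5)
  after r': (1 3 6 7 2)(4 5)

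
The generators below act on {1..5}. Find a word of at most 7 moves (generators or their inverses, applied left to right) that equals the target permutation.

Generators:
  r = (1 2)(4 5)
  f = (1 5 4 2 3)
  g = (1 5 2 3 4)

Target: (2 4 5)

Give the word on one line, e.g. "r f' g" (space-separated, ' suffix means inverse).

r' f' r' r' g

  after r': (1 2)(4 5)
  after f': (1 4)(2 3)
  after r': (1 5 4 2 3)
  after r': (1 4)(2 3)
  after g: (2 4 5)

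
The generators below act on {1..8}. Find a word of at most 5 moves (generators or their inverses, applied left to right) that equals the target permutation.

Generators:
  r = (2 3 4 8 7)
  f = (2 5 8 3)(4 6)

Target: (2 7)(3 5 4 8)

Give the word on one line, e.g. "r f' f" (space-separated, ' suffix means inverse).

  after f: (2 5 8 3)(4 6)
  after f: (2 8)(3 5)
  after r: (2 7)(3 5 4 8)

f f r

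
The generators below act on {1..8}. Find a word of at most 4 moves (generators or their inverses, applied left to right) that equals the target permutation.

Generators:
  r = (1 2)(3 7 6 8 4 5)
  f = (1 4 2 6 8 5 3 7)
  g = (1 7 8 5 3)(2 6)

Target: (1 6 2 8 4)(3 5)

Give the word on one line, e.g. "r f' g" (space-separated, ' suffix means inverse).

  after r': (1 2)(3 5 4 8 6 7)
  after r': (3 4 6)(5 8 7)
  after g: (1 7 3 4 2 6)
  after r: (1 6 2 8 4)(3 5)

r' r' g r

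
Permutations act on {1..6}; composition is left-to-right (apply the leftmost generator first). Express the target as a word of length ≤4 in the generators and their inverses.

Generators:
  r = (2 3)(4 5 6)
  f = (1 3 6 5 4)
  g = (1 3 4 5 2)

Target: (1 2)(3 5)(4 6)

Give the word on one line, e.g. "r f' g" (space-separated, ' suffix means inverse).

r' g'

  after r': (2 3)(4 6 5)
  after g': (1 2)(3 5)(4 6)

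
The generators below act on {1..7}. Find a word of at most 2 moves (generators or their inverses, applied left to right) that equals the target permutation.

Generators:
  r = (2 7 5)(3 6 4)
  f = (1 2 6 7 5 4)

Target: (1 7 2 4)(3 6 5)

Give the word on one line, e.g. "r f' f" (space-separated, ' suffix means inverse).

f r

  after f: (1 2 6 7 5 4)
  after r: (1 7 2 4)(3 6 5)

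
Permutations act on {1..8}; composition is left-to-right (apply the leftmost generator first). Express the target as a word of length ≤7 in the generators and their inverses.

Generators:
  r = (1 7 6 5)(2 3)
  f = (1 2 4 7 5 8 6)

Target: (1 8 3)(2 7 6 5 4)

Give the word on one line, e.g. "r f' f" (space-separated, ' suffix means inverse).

  after f': (1 6 8 5 7 4 2)
  after r': (1 7 4 3 2 5)(6 8)
  after f: (1 5 2 8)(3 4)
  after f: (1 8 2 6)(3 7 5 4)
  after r': (1 8 3)(2 7 6 5 4)

f' r' f f r'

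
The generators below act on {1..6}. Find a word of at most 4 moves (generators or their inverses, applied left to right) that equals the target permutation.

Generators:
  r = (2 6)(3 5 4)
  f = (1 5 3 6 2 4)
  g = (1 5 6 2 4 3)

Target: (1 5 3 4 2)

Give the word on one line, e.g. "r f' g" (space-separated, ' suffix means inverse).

  after r: (2 6)(3 5 4)
  after f': (1 4 5 2 3)
  after g: (1 3 5 4 6 2)
  after r: (1 5 3 4 2)

r f' g r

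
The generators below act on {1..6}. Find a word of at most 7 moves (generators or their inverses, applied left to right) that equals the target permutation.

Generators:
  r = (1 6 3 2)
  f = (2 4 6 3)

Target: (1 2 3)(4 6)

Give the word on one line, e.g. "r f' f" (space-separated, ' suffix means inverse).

r' r' f' f' f'

  after r': (1 2 3 6)
  after r': (1 3)(2 6)
  after f': (1 6 3)(2 4)
  after f': (1 4 3)
  after f': (1 2 3)(4 6)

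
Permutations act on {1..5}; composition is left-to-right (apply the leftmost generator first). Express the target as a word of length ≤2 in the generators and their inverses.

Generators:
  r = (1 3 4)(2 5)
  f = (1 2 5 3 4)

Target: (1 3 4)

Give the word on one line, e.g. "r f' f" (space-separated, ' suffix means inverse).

  after r': (1 4 3)(2 5)
  after r': (1 3 4)

r' r'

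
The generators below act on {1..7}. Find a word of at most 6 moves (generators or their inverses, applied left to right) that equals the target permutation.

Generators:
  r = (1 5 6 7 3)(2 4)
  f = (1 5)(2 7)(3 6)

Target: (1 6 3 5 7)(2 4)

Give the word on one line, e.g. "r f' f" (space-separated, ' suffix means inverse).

r' f f r' r'

  after r': (1 3 7 6 5)(2 4)
  after f: (1 6)(2 4 7 3)
  after f: (1 3 7 6 5)(2 4)
  after r': (1 7 5 3 6)
  after r': (1 6 3 5 7)(2 4)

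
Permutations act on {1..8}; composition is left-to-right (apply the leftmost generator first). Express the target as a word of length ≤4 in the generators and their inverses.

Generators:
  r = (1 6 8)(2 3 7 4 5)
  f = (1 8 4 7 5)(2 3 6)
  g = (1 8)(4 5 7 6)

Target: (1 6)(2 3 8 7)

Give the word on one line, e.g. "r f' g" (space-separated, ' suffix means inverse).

f' f' r' f

  after f': (1 5 7 4 8)(2 6 3)
  after f': (1 7 8 5 4)(2 3 6)
  after r': (1 3)(4 8)(5 7 6)
  after f: (1 6)(2 3 8 7)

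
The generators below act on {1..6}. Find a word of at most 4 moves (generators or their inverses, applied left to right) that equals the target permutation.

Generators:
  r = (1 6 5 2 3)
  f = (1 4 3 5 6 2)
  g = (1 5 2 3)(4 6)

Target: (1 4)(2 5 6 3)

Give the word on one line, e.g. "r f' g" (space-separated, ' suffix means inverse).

r g' r'

  after r: (1 6 5 2 3)
  after g': (1 4 6)
  after r': (1 4)(2 5 6 3)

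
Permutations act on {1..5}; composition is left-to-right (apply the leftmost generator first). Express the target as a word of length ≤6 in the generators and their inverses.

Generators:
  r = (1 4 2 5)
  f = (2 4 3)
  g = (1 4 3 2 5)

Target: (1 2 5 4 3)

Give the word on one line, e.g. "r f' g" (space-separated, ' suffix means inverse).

r' g' g' r' g

  after r': (1 5 2 4)
  after g': (1 2)(3 4 5)
  after g': (1 3)(2 5 4)
  after r': (1 3 5)
  after g: (1 2 5 4 3)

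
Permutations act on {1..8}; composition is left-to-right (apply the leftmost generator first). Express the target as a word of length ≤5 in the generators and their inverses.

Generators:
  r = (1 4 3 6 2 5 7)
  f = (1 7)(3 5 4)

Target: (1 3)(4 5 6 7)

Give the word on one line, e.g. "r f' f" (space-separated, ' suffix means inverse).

  after f': (1 7)(3 4 5)
  after r': (1 5 4 2 6 3)
  after f: (1 4 2 6 5 3 7)
  after r: (1 3)(4 5 6 7)

f' r' f r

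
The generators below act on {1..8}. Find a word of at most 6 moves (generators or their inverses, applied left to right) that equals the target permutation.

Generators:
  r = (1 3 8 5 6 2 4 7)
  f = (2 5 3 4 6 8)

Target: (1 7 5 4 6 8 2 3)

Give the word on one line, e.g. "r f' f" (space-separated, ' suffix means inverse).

  after r': (1 7 4 2 6 5 8 3)
  after f: (1 7 6 3)(2 8 4 5)
  after f: (1 7 8 6 4 3)
  after f: (1 7 2 5 3)
  after f: (1 7 5 4 6 8 2 3)

r' f f f f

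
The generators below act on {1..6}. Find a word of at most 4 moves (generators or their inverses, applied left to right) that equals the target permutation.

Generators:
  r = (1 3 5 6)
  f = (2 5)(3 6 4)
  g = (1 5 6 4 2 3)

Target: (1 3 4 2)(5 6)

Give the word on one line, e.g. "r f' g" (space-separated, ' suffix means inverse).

  after f: (2 5)(3 6 4)
  after r': (1 6 4)(2 3 5)
  after g: (1 4 5 3 6 2)
  after f: (1 3 4 2)(5 6)

f r' g f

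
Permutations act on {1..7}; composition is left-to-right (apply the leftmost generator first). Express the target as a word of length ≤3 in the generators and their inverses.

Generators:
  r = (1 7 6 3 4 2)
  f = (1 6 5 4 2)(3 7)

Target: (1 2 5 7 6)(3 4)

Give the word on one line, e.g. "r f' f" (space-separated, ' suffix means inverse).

f' f' r

  after f': (1 2 4 5 6)(3 7)
  after f': (1 4 6 2 5)
  after r: (1 2 5 7 6)(3 4)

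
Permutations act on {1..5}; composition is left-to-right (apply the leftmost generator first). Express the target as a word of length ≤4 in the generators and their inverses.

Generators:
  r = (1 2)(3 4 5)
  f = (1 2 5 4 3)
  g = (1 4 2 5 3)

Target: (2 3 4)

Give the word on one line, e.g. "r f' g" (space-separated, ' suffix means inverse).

g' f

  after g': (1 3 5 2 4)
  after f: (2 3 4)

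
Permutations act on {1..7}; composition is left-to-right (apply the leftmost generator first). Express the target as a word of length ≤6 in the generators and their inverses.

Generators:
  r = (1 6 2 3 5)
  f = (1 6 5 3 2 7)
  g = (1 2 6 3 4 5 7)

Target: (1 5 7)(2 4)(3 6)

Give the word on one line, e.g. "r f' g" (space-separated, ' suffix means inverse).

f' f' g' r'

  after f': (1 7 2 3 5 6)
  after f': (1 2 5)(3 6 7)
  after g': (2 4 3)(5 7 6)
  after r': (1 5 7)(2 4)(3 6)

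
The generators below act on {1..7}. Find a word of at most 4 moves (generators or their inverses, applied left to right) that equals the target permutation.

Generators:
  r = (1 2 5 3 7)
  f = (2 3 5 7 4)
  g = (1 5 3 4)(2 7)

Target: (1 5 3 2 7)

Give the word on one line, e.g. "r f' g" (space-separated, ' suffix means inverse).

f' g f' r'

  after f': (2 4 7 5 3)
  after g: (1 5 4 2)(3 7)
  after f': (1 3 5 7 2)
  after r': (1 5 3 2 7)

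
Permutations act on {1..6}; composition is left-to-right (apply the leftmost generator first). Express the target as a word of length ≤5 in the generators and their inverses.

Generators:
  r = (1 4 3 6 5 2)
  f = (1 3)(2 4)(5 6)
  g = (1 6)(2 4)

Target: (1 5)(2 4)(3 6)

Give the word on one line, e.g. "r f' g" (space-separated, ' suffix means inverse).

  after g': (1 6)(2 4)
  after f: (1 5 6 3)
  after g: (1 5)(2 4)(3 6)
  after g: (1 5 6 3)
  after g: (1 5)(2 4)(3 6)

g' f g g g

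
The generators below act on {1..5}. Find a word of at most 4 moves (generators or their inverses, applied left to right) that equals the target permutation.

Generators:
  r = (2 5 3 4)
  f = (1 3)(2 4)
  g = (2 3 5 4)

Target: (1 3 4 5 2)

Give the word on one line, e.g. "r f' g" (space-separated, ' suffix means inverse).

  after r: (2 5 3 4)
  after r: (2 3)(4 5)
  after f': (1 3 4 5 2)

r r f'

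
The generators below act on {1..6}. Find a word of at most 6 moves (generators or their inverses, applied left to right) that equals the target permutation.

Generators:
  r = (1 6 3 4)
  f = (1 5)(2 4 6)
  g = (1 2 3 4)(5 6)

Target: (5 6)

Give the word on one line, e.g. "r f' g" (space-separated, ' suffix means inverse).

  after r: (1 6 3 4)
  after g': (1 5 6 2)
  after g': (1 6)(2 4 3)
  after f': (1 4 3 6 5)
  after r: (5 6)

r g' g' f' r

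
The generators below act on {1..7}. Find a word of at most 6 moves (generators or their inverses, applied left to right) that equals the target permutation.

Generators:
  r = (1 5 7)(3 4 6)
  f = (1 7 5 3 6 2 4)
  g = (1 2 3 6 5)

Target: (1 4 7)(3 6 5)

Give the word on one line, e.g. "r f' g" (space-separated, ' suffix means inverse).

  after f': (1 4 2 6 3 5 7)
  after r': (1 3)(2 4)
  after g': (1 2 4)(3 5 6)
  after f: (1 4 7 5 2)
  after g: (1 4 7)(3 6 5)

f' r' g' f g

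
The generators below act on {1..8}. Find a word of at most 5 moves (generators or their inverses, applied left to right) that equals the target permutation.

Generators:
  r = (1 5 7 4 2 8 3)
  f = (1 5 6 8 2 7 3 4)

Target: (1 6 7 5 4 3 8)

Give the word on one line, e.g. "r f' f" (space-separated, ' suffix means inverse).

f f r' r'

  after f: (1 5 6 8 2 7 3 4)
  after f: (1 6 2 3)(4 5 8 7)
  after r': (1 6 4)(2 8 5)
  after r': (1 6 7 5 4 3 8)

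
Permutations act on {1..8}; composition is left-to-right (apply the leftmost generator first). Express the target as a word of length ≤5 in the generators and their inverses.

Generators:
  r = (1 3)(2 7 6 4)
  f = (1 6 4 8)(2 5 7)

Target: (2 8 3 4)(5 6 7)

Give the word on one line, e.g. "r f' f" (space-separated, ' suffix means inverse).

r' f r

  after r': (1 3)(2 4 6 7)
  after f: (1 3 6 2 8)(5 7)
  after r: (2 8 3 4)(5 6 7)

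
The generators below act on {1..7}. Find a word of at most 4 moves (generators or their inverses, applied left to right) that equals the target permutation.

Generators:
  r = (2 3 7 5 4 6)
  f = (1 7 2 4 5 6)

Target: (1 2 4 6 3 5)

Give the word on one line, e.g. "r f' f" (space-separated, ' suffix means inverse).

  after r': (2 6 4 5 7 3)
  after f': (1 6 2 5)(3 7)
  after r: (1 2 4 6 3 5)

r' f' r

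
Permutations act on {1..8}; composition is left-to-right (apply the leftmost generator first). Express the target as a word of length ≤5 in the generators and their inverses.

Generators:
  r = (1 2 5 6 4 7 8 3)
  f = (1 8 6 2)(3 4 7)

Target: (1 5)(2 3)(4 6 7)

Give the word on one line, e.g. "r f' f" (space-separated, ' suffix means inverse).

  after f': (1 2 6 8)(3 7 4)
  after r: (1 5 6 3 8 2 4)
  after f: (1 5 2 7 3 6 4 8)
  after f: (1 5)(2 3)(4 6 7)

f' r f f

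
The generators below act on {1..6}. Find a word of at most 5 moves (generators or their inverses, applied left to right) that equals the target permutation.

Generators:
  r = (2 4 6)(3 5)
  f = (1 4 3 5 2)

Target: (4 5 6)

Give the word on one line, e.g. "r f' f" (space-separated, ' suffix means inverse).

  after r: (2 4 6)(3 5)
  after f': (1 2)(4 6 5)
  after r: (1 4 2)(3 5 6)
  after f': (4 5 6)

r f' r f'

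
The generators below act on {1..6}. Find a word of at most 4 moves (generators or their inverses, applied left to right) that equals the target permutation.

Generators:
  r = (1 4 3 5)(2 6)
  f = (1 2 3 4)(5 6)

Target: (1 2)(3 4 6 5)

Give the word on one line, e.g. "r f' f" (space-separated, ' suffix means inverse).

  after r: (1 4 3 5)(2 6)
  after r: (1 3)(4 5)
  after f': (1 2)(3 4 6 5)

r r f'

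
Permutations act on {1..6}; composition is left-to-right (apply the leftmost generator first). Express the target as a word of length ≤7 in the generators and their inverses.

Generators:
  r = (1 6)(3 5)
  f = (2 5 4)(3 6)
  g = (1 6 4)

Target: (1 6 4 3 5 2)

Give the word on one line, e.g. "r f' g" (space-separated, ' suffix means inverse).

f r f' g' f'

  after f: (2 5 4)(3 6)
  after r: (1 6 5 4 2 3)
  after f': (1 3)(2 6)
  after g': (1 3 4 6 2)
  after f': (1 6 4 3 5 2)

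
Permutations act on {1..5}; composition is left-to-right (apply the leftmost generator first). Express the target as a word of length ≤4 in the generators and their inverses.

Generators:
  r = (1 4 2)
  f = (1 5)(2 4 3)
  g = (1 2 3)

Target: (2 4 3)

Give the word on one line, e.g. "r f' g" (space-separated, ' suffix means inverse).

f' f'

  after f': (1 5)(2 3 4)
  after f': (2 4 3)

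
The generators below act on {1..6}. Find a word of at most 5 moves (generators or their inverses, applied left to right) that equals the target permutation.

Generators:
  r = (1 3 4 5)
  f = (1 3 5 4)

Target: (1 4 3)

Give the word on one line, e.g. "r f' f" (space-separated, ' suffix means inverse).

  after r: (1 3 4 5)
  after f: (1 5 3)
  after r: (4 5)
  after f': (1 4 3)

r f r f'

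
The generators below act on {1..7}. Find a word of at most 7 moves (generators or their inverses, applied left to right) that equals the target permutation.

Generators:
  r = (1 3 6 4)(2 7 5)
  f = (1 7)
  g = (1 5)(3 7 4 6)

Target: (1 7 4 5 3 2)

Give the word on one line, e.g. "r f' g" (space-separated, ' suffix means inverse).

  after r': (1 4 6 3)(2 5 7)
  after g': (1 7 2)(3 5)
  after r: (1 5 6 4)(2 3)
  after g: (2 7 4 5 3)
  after f: (1 7 4 5 3 2)

r' g' r g f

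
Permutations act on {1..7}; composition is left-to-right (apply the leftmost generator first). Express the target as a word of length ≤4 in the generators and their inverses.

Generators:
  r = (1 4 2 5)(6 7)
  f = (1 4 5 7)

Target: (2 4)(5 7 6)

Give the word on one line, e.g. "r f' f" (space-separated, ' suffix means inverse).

  after r: (1 4 2 5)(6 7)
  after f': (2 4)(5 7 6)

r f'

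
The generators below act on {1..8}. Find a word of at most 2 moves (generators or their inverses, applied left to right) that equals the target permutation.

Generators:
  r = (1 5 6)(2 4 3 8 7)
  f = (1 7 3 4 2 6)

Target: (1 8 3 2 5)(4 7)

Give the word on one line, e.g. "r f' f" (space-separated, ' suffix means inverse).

f r'

  after f: (1 7 3 4 2 6)
  after r': (1 8 3 2 5)(4 7)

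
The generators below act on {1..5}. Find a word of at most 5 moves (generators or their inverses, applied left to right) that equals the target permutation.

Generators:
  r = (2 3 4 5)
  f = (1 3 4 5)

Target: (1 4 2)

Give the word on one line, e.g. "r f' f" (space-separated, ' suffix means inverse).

r' r' f' f'

  after r': (2 5 4 3)
  after r': (2 4)(3 5)
  after f': (1 5)(2 3 4)
  after f': (1 4 2)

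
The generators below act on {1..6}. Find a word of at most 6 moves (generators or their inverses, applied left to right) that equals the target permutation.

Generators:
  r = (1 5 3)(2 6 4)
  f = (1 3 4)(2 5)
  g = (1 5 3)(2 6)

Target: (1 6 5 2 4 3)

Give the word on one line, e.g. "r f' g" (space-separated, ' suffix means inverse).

  after r': (1 3 5)(2 4 6)
  after r': (1 5 3)(2 6 4)
  after f: (1 2 6)(4 5)
  after r: (1 6 5 2 4 3)

r' r' f r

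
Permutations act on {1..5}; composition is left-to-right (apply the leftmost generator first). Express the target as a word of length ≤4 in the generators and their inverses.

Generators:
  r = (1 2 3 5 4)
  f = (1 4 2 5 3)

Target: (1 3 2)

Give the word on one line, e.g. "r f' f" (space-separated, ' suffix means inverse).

r' f f r'

  after r': (1 4 5 3 2)
  after f: (1 2 4 3 5)
  after f: (1 5 4)
  after r': (1 3 2)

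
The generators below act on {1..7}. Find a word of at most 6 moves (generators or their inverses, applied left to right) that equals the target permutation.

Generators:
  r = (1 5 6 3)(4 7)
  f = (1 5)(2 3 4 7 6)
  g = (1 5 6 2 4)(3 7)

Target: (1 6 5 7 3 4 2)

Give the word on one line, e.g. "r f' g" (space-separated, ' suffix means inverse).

f' g f' g' r'

  after f': (1 5)(2 6 7 4 3)
  after g: (1 6 3 4 7)
  after f': (1 7 5)(2 6)
  after g': (1 3 7)(2 5 4)
  after r': (1 6 5 7 3 4 2)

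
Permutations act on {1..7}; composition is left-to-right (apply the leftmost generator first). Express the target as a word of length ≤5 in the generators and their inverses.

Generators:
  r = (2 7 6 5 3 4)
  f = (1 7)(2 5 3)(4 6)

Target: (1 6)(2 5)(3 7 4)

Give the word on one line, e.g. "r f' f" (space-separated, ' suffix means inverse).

r' f' r

  after r': (2 4 3 5 6 7)
  after f': (1 7 3 2 6)(4 5)
  after r: (1 6)(2 5)(3 7 4)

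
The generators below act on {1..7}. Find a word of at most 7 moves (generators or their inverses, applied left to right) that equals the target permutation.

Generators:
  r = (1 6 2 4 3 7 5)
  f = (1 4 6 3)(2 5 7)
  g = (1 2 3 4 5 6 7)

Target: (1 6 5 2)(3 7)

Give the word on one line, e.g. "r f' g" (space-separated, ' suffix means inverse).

  after g': (1 7 6 5 4 3 2)
  after g': (1 6 4 2 7 5 3)
  after f': (1 4 7 2 5 6)
  after g': (1 3 2 4 6 7)
  after f': (1 6 5 2)(3 7)

g' g' f' g' f'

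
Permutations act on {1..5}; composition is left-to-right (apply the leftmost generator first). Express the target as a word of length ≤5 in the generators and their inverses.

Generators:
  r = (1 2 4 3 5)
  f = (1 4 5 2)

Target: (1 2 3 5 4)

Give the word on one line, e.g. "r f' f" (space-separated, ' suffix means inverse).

r r f f

  after r: (1 2 4 3 5)
  after r: (1 4 5 2 3)
  after f: (1 5)(2 3 4)
  after f: (1 2 3 5 4)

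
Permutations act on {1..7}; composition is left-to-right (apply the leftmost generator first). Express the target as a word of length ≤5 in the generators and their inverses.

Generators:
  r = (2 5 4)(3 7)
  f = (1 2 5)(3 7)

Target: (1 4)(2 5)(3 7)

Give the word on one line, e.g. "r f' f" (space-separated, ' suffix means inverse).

f' f' r' f' f'

  after f': (1 5 2)(3 7)
  after f': (1 2 5)
  after r': (1 4 5)(3 7)
  after f': (1 4 2)
  after f': (1 4)(2 5)(3 7)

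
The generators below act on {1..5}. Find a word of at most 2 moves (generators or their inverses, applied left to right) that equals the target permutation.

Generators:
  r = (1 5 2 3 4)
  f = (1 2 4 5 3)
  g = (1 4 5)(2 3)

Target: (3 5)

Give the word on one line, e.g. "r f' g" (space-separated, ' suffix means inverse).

r g

  after r: (1 5 2 3 4)
  after g: (3 5)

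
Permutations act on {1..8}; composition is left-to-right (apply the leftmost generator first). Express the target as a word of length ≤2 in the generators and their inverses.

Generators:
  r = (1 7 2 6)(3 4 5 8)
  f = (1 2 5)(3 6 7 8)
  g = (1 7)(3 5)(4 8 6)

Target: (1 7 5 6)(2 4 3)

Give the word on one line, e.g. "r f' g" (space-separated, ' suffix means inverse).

  after f: (1 2 5)(3 6 7 8)
  after r': (1 7 5 6)(2 4 3)

f r'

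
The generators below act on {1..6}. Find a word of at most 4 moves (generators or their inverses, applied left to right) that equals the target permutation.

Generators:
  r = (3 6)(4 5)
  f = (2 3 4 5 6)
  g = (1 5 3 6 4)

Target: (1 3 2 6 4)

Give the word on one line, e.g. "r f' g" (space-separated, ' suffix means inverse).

  after g: (1 5 3 6 4)
  after r': (1 4)(5 6)
  after f': (1 3 2 6 4)

g r' f'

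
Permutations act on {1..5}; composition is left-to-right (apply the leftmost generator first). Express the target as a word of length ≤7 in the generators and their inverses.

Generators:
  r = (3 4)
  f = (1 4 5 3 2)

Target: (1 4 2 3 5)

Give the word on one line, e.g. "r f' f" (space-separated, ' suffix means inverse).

f' r f r f

  after f': (1 2 3 5 4)
  after r: (1 2 4)(3 5)
  after f: (2 5)
  after r: (2 5)(3 4)
  after f: (1 4 2 3 5)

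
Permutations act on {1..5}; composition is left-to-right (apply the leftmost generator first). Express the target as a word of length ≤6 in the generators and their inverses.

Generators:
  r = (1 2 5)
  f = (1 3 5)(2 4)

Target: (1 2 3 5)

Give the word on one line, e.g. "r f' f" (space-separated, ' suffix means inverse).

  after f': (1 5 3)(2 4)
  after r': (1 2 4)(3 5)
  after f': (1 4 5)
  after r': (1 4 2)
  after f: (1 2 3 5)

f' r' f' r' f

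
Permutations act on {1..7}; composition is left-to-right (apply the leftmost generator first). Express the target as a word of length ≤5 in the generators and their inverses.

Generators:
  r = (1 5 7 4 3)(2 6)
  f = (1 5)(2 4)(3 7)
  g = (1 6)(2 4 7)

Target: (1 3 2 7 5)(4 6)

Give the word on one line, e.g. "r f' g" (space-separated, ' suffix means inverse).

g r' g' f g'

  after g: (1 6)(2 4 7)
  after r': (1 2 7 6 3 4 5)
  after g': (1 7)(2 4 5 6 3)
  after f: (1 3 4)(5 6 7)
  after g': (1 3 2 7 5)(4 6)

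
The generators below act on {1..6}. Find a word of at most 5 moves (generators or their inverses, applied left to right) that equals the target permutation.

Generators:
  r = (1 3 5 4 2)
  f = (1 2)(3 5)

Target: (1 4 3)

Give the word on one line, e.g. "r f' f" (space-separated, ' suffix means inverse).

  after r: (1 3 5 4 2)
  after f: (1 5 4)
  after r': (1 3)(2 4)
  after f: (1 5 3 2 4)
  after r: (1 4 3)

r f r' f r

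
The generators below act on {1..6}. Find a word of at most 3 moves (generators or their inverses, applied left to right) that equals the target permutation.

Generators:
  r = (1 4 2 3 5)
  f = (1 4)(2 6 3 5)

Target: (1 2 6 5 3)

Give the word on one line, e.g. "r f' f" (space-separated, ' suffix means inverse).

  after f: (1 4)(2 6 3 5)
  after r: (1 2 6 5 3)

f r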